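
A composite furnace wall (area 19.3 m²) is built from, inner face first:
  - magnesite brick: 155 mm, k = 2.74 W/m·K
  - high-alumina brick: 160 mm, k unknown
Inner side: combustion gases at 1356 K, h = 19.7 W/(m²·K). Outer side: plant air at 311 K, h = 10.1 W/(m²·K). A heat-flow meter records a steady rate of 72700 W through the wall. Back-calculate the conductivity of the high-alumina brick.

Using the resistance-network approach (series):
R_inner film = 1/(h_i·A) = 1/(19.7×19.3) = 0.00263 K/W
R_magnesite brick = L/(kA) = 0.155/(2.74×19.3) = 0.002931 K/W
R_outer film = 1/(h_o·A) = 1/(10.1×19.3) = 0.00513 K/W
Sum of known resistances R_other = 0.01069 K/W
Total R = ΔT/Q = 1045/72700 = 0.01437 K/W
R_high-alumina brick = R_total − R_other = 0.003683 K/W
k = L/(R·A) = 0.16/(0.003683×19.3)

k ≈ 2.25 W/(m·K)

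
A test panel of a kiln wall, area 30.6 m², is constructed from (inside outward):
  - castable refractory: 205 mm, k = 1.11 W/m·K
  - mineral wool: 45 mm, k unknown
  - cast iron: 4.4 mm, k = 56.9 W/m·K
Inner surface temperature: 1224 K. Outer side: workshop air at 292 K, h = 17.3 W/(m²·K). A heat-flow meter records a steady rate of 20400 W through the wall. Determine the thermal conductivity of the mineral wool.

Series thermal resistances:
R_castable refractory = L/(kA) = 0.205/(1.11×30.6) = 0.006035 K/W
R_cast iron = L/(kA) = 0.0044/(56.9×30.6) = 2.527×10^-6 K/W
R_outer film = 1/(h_o·A) = 1/(17.3×30.6) = 0.001889 K/W
Sum of known resistances R_other = 0.007927 K/W
Total R = ΔT/Q = 932/20400 = 0.04569 K/W
R_mineral wool = R_total − R_other = 0.03776 K/W
k = L/(R·A) = 0.045/(0.03776×30.6)

k ≈ 0.0389 W/(m·K)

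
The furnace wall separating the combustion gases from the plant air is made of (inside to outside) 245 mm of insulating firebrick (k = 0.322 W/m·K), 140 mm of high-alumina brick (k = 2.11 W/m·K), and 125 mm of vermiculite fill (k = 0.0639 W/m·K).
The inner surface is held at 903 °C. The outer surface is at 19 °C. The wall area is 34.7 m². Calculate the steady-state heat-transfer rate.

Using the resistance-network approach (series):
R_insulating firebrick = L/(kA) = 0.245/(0.322×34.7) = 0.02193 K/W
R_high-alumina brick = L/(kA) = 0.14/(2.11×34.7) = 0.001912 K/W
R_vermiculite fill = L/(kA) = 0.125/(0.0639×34.7) = 0.05637 K/W
R_total = 0.08021 K/W
Q = ΔT / R_total = 884 / 0.08021

Q ≈ 11000 W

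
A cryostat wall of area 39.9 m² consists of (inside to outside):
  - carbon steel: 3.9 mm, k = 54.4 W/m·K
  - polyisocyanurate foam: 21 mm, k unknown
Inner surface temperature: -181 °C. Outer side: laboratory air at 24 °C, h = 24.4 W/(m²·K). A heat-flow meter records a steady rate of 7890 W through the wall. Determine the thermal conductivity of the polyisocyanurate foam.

k ≈ 0.0211 W/(m·K)

Treating each layer as a thermal resistance in series:
R_carbon steel = L/(kA) = 0.0039/(54.4×39.9) = 1.797×10^-6 K/W
R_outer film = 1/(h_o·A) = 1/(24.4×39.9) = 0.001027 K/W
Sum of known resistances R_other = 0.001029 K/W
Total R = ΔT/Q = 205/7890 = 0.02598 K/W
R_polyisocyanurate foam = R_total − R_other = 0.02495 K/W
k = L/(R·A) = 0.021/(0.02495×39.9)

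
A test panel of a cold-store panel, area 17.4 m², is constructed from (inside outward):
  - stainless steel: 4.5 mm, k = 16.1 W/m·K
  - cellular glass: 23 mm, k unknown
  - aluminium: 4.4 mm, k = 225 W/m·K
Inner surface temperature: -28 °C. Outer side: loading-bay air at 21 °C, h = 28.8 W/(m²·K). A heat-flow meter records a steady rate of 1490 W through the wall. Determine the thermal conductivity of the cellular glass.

k ≈ 0.0428 W/(m·K)

Thermal resistances in series:
R_stainless steel = L/(kA) = 0.0045/(16.1×17.4) = 1.606×10^-5 K/W
R_aluminium = L/(kA) = 0.0044/(225×17.4) = 1.124×10^-6 K/W
R_outer film = 1/(h_o·A) = 1/(28.8×17.4) = 0.001996 K/W
Sum of known resistances R_other = 0.002013 K/W
Total R = ΔT/Q = 49/1490 = 0.03289 K/W
R_cellular glass = R_total − R_other = 0.03087 K/W
k = L/(R·A) = 0.023/(0.03087×17.4)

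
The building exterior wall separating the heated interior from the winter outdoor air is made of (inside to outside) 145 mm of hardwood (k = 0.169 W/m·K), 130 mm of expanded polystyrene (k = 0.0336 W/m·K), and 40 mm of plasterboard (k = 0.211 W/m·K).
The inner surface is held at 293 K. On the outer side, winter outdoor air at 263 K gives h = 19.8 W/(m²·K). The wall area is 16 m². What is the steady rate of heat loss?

Q ≈ 96.6 W

Model the wall as resistances in series:
R_hardwood = L/(kA) = 0.145/(0.169×16) = 0.05362 K/W
R_expanded polystyrene = L/(kA) = 0.13/(0.0336×16) = 0.2418 K/W
R_plasterboard = L/(kA) = 0.04/(0.211×16) = 0.01185 K/W
R_outer film = 1/(h_o·A) = 1/(19.8×16) = 0.003157 K/W
R_total = 0.3104 K/W
Q = ΔT / R_total = 30 / 0.3104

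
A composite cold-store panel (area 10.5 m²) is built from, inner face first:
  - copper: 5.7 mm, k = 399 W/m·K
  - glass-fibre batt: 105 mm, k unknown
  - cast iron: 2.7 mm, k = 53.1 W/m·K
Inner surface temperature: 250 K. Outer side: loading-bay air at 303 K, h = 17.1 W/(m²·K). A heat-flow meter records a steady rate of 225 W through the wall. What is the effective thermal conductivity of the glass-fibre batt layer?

Using the resistance-network approach (series):
R_copper = L/(kA) = 0.0057/(399×10.5) = 1.361×10^-6 K/W
R_cast iron = L/(kA) = 0.0027/(53.1×10.5) = 4.843×10^-6 K/W
R_outer film = 1/(h_o·A) = 1/(17.1×10.5) = 0.005569 K/W
Sum of known resistances R_other = 0.005576 K/W
Total R = ΔT/Q = 53/225 = 0.2356 K/W
R_glass-fibre batt = R_total − R_other = 0.23 K/W
k = L/(R·A) = 0.105/(0.23×10.5)

k ≈ 0.0435 W/(m·K)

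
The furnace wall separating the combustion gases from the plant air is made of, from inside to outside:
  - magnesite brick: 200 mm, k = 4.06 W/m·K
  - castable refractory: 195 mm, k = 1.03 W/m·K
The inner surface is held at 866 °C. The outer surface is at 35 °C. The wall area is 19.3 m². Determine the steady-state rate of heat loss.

Series thermal resistances:
R_magnesite brick = L/(kA) = 0.2/(4.06×19.3) = 0.002552 K/W
R_castable refractory = L/(kA) = 0.195/(1.03×19.3) = 0.009809 K/W
R_total = 0.01236 K/W
Q = ΔT / R_total = 831 / 0.01236

Q ≈ 67200 W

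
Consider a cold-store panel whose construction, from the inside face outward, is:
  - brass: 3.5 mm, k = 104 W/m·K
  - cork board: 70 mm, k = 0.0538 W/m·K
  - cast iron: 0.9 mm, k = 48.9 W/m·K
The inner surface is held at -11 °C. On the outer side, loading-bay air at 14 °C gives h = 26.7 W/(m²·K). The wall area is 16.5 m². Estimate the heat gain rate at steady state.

Using the resistance-network approach (series):
R_brass = L/(kA) = 0.0035/(104×16.5) = 2.04×10^-6 K/W
R_cork board = L/(kA) = 0.07/(0.0538×16.5) = 0.07886 K/W
R_cast iron = L/(kA) = 0.0009/(48.9×16.5) = 1.115×10^-6 K/W
R_outer film = 1/(h_o·A) = 1/(26.7×16.5) = 0.00227 K/W
R_total = 0.08113 K/W
Q = ΔT / R_total = 25 / 0.08113

Q ≈ 308 W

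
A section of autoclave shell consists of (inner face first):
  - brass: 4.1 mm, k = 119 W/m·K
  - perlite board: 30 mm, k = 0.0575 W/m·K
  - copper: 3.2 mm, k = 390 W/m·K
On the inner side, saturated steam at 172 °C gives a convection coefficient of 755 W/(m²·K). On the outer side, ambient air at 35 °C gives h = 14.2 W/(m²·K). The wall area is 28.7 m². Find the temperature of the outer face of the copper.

T ≈ 51.3 °C

Treating each layer as a thermal resistance in series:
R_inner film = 1/(h_i·A) = 1/(755×28.7) = 4.615×10^-5 K/W
R_brass = L/(kA) = 0.0041/(119×28.7) = 1.2×10^-6 K/W
R_perlite board = L/(kA) = 0.03/(0.0575×28.7) = 0.01818 K/W
R_copper = L/(kA) = 0.0032/(390×28.7) = 2.859×10^-7 K/W
R_outer film = 1/(h_o·A) = 1/(14.2×28.7) = 0.002454 K/W
R_total = 0.02068 K/W;  Q = ΔT/R_total = 137/0.02068 = 6625 W
T_interface = T_inner − Q·ΣR(inner→interface) = 172 − 6620×0.01823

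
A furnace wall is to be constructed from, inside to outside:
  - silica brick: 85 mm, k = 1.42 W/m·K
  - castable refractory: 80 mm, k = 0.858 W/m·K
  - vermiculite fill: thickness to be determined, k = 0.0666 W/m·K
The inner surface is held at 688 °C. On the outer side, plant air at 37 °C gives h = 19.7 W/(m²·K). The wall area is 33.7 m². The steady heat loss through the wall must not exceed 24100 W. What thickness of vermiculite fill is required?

Series thermal resistances:
R_silica brick = L/(kA) = 0.085/(1.42×33.7) = 0.001776 K/W
R_castable refractory = L/(kA) = 0.08/(0.858×33.7) = 0.002767 K/W
R_outer film = 1/(h_o·A) = 1/(19.7×33.7) = 0.001506 K/W
Sum of the known resistances R_other = 0.006049 K/W
Required total resistance R_tot = ΔT/Q_allow = 651/24100 = 0.02701 K/W
R_vermiculite fill = R_tot − R_other = 0.02096 K/W
L = R·k·A = 0.02096×0.0666×33.7

L ≈ 47.1 mm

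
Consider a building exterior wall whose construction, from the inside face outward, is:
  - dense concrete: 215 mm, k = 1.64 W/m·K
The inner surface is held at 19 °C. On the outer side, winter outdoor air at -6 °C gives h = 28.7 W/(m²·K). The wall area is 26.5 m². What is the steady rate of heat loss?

Q ≈ 3990 W

Thermal resistances in series:
R_dense concrete = L/(kA) = 0.215/(1.64×26.5) = 0.004947 K/W
R_outer film = 1/(h_o·A) = 1/(28.7×26.5) = 0.001315 K/W
R_total = 0.006262 K/W
Q = ΔT / R_total = 25 / 0.006262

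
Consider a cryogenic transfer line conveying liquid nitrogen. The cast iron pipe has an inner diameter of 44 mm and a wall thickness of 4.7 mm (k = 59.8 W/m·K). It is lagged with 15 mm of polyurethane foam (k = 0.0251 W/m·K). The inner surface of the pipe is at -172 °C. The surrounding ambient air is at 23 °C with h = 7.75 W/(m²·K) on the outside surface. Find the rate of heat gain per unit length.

For a radial system each layer contributes R = ln(r_out/r_in)/(2πkL); films add R = 1/(hA).
R_cast iron pipe wall = ln(26.7/22)/(2π×59.8×1) = 5.153×10^-4 K/W
R_polyurethane foam = ln(41.7/26.7)/(2π×0.0251×1) = 2.827 K/W
R_outer film = 1/(h_o·2πr_oL) = 1/(7.75×2π×0.0417×1) = 0.4925 K/W
R_total = 3.32 K/W
Q = ΔT/R_total = 195/3.32

q′ ≈ 58.7 W/m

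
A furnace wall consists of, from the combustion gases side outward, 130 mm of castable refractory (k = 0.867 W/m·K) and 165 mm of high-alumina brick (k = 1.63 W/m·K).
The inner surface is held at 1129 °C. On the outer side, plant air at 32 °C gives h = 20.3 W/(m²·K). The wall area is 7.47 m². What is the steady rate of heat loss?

Q ≈ 27300 W

Series thermal resistances:
R_castable refractory = L/(kA) = 0.13/(0.867×7.47) = 0.02007 K/W
R_high-alumina brick = L/(kA) = 0.165/(1.63×7.47) = 0.01355 K/W
R_outer film = 1/(h_o·A) = 1/(20.3×7.47) = 0.006595 K/W
R_total = 0.04022 K/W
Q = ΔT / R_total = 1097 / 0.04022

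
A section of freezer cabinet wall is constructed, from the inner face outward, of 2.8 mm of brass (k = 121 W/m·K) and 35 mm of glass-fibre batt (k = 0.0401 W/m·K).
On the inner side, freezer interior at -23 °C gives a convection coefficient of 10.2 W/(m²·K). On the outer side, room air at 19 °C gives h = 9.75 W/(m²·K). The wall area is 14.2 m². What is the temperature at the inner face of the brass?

T ≈ -19.2 °C

Series thermal resistances:
R_inner film = 1/(h_i·A) = 1/(10.2×14.2) = 0.006904 K/W
R_brass = L/(kA) = 0.0028/(121×14.2) = 1.63×10^-6 K/W
R_glass-fibre batt = L/(kA) = 0.035/(0.0401×14.2) = 0.06147 K/W
R_outer film = 1/(h_o·A) = 1/(9.75×14.2) = 0.007223 K/W
R_total = 0.07559 K/W;  Q = ΔT/R_total = 42/0.07559 = 555.6 W
T_interface = T_inner + Q·ΣR(inner→interface) = -23 + 556×0.006904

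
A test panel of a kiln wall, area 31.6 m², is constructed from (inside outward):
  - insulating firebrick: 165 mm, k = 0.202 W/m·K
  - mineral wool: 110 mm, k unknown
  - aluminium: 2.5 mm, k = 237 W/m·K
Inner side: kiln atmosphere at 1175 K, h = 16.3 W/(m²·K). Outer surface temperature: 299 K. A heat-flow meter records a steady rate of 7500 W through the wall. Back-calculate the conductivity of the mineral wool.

k ≈ 0.0391 W/(m·K)

Model the wall as resistances in series:
R_inner film = 1/(h_i·A) = 1/(16.3×31.6) = 0.001941 K/W
R_insulating firebrick = L/(kA) = 0.165/(0.202×31.6) = 0.02585 K/W
R_aluminium = L/(kA) = 0.0025/(237×31.6) = 3.338×10^-7 K/W
Sum of known resistances R_other = 0.02779 K/W
Total R = ΔT/Q = 876/7500 = 0.1168 K/W
R_mineral wool = R_total − R_other = 0.08901 K/W
k = L/(R·A) = 0.11/(0.08901×31.6)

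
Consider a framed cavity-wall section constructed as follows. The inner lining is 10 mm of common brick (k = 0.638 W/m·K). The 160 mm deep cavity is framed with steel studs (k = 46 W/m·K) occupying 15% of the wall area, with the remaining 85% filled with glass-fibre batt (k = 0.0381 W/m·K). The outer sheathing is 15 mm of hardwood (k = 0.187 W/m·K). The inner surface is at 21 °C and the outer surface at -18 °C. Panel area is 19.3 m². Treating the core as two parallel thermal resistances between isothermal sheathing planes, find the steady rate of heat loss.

Q ≈ 6330 W

Sheathing layers in series; stud and cavity paths in parallel between them.
R_inner = 0.01/(0.638×19.3) = 8.121×10^-4 K/W
R_stud  = 0.16/(46×0.15×19.3) = 0.001201 K/W
R_cav   = 0.16/(0.0381×0.85×19.3) = 0.256 K/W
1/R_core = 1/R_stud + 1/R_cav → R_core = 0.001196 K/W
R_outer = 0.015/(0.187×19.3) = 0.004156 K/W
R_total = 0.006164 K/W
Q = ΔT/R_total = 39/0.006164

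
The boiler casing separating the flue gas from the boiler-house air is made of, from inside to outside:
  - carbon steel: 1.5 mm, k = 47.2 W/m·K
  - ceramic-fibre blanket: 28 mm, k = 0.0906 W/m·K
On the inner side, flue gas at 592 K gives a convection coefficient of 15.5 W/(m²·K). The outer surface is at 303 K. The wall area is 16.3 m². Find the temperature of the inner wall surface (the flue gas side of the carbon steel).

Thermal resistances in series:
R_inner film = 1/(h_i·A) = 1/(15.5×16.3) = 0.003958 K/W
R_carbon steel = L/(kA) = 0.0015/(47.2×16.3) = 1.95×10^-6 K/W
R_ceramic-fibre blanket = L/(kA) = 0.028/(0.0906×16.3) = 0.01896 K/W
R_total = 0.02292 K/W;  Q = ΔT/R_total = 289/0.02292 = 12610 W
T_interface = T_inner − Q·ΣR(inner→interface) = 592 − 12600×0.003958

T ≈ 542 K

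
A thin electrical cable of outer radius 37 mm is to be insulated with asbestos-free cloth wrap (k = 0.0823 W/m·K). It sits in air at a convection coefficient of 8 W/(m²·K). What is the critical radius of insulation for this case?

r_cr ≈ 10.3 mm

For a cylinder r_cr = k/h = 0.0823/8
r_cr = 10.3 mm; since the bare radius (37 mm) is above r_cr, any added insulation will reduce heat loss.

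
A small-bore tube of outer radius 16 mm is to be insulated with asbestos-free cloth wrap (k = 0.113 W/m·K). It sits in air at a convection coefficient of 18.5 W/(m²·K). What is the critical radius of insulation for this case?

For a cylinder r_cr = k/h = 0.113/18.5
r_cr = 6.11 mm; since the bare radius (16 mm) is above r_cr, any added insulation will reduce heat loss.

r_cr ≈ 6.11 mm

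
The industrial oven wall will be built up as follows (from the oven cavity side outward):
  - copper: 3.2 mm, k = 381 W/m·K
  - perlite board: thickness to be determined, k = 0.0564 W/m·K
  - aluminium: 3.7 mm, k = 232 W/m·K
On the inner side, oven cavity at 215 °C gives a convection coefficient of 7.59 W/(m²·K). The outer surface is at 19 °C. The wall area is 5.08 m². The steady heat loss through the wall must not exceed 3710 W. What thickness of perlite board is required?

L ≈ 7.7 mm

Model the wall as resistances in series:
R_inner film = 1/(h_i·A) = 1/(7.59×5.08) = 0.02594 K/W
R_copper = L/(kA) = 0.0032/(381×5.08) = 1.653×10^-6 K/W
R_aluminium = L/(kA) = 0.0037/(232×5.08) = 3.139×10^-6 K/W
Sum of the known resistances R_other = 0.02594 K/W
Required total resistance R_tot = ΔT/Q_allow = 196/3710 = 0.05283 K/W
R_perlite board = R_tot − R_other = 0.02689 K/W
L = R·k·A = 0.02689×0.0564×5.08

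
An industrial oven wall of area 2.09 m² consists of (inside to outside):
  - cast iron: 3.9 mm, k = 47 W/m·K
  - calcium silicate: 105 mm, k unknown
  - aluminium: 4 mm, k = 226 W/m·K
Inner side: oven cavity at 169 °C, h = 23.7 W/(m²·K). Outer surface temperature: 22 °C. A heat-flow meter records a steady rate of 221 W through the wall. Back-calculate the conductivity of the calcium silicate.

k ≈ 0.0779 W/(m·K)

Using the resistance-network approach (series):
R_inner film = 1/(h_i·A) = 1/(23.7×2.09) = 0.02019 K/W
R_cast iron = L/(kA) = 0.0039/(47×2.09) = 3.97×10^-5 K/W
R_aluminium = L/(kA) = 0.004/(226×2.09) = 8.468×10^-6 K/W
Sum of known resistances R_other = 0.02024 K/W
Total R = ΔT/Q = 147/221 = 0.6652 K/W
R_calcium silicate = R_total − R_other = 0.6449 K/W
k = L/(R·A) = 0.105/(0.6449×2.09)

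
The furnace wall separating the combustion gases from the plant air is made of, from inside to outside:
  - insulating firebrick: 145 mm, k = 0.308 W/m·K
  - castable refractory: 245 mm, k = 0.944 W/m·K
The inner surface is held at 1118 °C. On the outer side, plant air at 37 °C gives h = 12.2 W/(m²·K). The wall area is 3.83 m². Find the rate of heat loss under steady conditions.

Series thermal resistances:
R_insulating firebrick = L/(kA) = 0.145/(0.308×3.83) = 0.1229 K/W
R_castable refractory = L/(kA) = 0.245/(0.944×3.83) = 0.06776 K/W
R_outer film = 1/(h_o·A) = 1/(12.2×3.83) = 0.0214 K/W
R_total = 0.2121 K/W
Q = ΔT / R_total = 1081 / 0.2121

Q ≈ 5100 W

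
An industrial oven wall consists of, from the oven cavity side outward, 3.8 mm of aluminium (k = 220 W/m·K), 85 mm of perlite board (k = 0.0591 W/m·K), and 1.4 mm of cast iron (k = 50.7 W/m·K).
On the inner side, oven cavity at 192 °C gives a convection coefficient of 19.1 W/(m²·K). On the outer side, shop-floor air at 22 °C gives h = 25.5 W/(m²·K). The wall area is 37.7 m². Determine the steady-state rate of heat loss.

Q ≈ 4190 W

Thermal resistances in series:
R_inner film = 1/(h_i·A) = 1/(19.1×37.7) = 0.001389 K/W
R_aluminium = L/(kA) = 0.0038/(220×37.7) = 4.582×10^-7 K/W
R_perlite board = L/(kA) = 0.085/(0.0591×37.7) = 0.03815 K/W
R_cast iron = L/(kA) = 0.0014/(50.7×37.7) = 7.325×10^-7 K/W
R_outer film = 1/(h_o·A) = 1/(25.5×37.7) = 0.00104 K/W
R_total = 0.04058 K/W
Q = ΔT / R_total = 170 / 0.04058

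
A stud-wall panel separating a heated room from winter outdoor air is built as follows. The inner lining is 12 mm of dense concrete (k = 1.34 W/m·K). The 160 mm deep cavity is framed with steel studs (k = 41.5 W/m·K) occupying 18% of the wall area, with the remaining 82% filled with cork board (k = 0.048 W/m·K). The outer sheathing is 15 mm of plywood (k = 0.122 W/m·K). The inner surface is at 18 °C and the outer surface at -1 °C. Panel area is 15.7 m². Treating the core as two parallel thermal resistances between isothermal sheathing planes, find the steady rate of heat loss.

Q ≈ 1950 W

Sheathing layers in series; stud and cavity paths in parallel between them.
R_inner = 0.012/(1.34×15.7) = 5.704×10^-4 K/W
R_stud  = 0.16/(41.5×0.18×15.7) = 0.001364 K/W
R_cav   = 0.16/(0.048×0.82×15.7) = 0.2589 K/W
1/R_core = 1/R_stud + 1/R_cav → R_core = 0.001357 K/W
R_outer = 0.015/(0.122×15.7) = 0.007831 K/W
R_total = 0.009759 K/W
Q = ΔT/R_total = 19/0.009759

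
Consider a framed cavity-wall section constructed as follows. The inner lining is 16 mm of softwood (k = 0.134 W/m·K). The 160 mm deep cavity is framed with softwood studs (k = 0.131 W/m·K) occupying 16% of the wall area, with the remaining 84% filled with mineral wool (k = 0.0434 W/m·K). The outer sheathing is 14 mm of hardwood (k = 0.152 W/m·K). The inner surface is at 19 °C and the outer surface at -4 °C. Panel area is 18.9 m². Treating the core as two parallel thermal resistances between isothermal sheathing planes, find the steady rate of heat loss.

Sheathing layers in series; stud and cavity paths in parallel between them.
R_inner = 0.016/(0.134×18.9) = 0.006318 K/W
R_stud  = 0.16/(0.131×0.16×18.9) = 0.4039 K/W
R_cav   = 0.16/(0.0434×0.84×18.9) = 0.2322 K/W
1/R_core = 1/R_stud + 1/R_cav → R_core = 0.1474 K/W
R_outer = 0.014/(0.152×18.9) = 0.004873 K/W
R_total = 0.1586 K/W
Q = ΔT/R_total = 23/0.1586

Q ≈ 145 W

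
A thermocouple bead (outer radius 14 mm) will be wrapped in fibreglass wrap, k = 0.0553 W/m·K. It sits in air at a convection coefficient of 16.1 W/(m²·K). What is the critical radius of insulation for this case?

r_cr ≈ 6.87 mm

For a sphere r_cr = 2k/h = 2×0.0553/16.1
r_cr = 6.87 mm; since the bare radius (14 mm) is above r_cr, any added insulation will reduce heat loss.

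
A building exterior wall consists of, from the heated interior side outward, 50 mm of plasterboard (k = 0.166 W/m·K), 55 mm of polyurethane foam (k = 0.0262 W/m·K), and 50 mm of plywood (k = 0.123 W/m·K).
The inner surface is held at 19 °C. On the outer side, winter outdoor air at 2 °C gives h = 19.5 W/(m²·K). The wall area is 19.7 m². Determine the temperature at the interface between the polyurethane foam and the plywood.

T ≈ 4.72 °C

Thermal resistances in series:
R_plasterboard = L/(kA) = 0.05/(0.166×19.7) = 0.01529 K/W
R_polyurethane foam = L/(kA) = 0.055/(0.0262×19.7) = 0.1066 K/W
R_plywood = L/(kA) = 0.05/(0.123×19.7) = 0.02063 K/W
R_outer film = 1/(h_o·A) = 1/(19.5×19.7) = 0.002603 K/W
R_total = 0.1451 K/W;  Q = ΔT/R_total = 17/0.1451 = 117.2 W
T_interface = T_inner − Q·ΣR(inner→interface) = 19 − 117×0.1218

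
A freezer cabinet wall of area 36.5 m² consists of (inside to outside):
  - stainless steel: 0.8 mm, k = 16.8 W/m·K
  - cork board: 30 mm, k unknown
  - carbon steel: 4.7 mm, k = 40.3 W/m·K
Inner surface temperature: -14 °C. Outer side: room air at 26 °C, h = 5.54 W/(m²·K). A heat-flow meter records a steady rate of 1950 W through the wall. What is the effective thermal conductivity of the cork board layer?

Thermal resistances in series:
R_stainless steel = L/(kA) = 0.0008/(16.8×36.5) = 1.305×10^-6 K/W
R_carbon steel = L/(kA) = 0.0047/(40.3×36.5) = 3.195×10^-6 K/W
R_outer film = 1/(h_o·A) = 1/(5.54×36.5) = 0.004945 K/W
Sum of known resistances R_other = 0.00495 K/W
Total R = ΔT/Q = 40/1950 = 0.02051 K/W
R_cork board = R_total − R_other = 0.01556 K/W
k = L/(R·A) = 0.03/(0.01556×36.5)

k ≈ 0.0528 W/(m·K)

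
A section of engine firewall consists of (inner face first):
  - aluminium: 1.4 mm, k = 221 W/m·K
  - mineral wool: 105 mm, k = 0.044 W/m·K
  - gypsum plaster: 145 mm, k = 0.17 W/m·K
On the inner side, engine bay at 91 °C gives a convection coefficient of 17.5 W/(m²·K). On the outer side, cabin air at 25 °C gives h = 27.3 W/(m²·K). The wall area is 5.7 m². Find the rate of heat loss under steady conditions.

Series thermal resistances:
R_inner film = 1/(h_i·A) = 1/(17.5×5.7) = 0.01003 K/W
R_aluminium = L/(kA) = 0.0014/(221×5.7) = 1.111×10^-6 K/W
R_mineral wool = L/(kA) = 0.105/(0.044×5.7) = 0.4187 K/W
R_gypsum plaster = L/(kA) = 0.145/(0.17×5.7) = 0.1496 K/W
R_outer film = 1/(h_o·A) = 1/(27.3×5.7) = 0.006426 K/W
R_total = 0.5848 K/W
Q = ΔT / R_total = 66 / 0.5848

Q ≈ 113 W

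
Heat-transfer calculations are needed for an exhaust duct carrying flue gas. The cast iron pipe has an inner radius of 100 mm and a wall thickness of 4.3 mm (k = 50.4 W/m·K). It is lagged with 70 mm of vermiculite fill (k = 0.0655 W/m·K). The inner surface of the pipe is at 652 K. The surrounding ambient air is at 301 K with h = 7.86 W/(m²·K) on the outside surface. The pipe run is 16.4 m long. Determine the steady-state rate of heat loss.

Per-layer cylindrical resistances, series-summed:
R_cast iron pipe wall = ln(104.3/100)/(2π×50.4×16.4) = 8.107×10^-6 K/W
R_vermiculite fill = ln(174.3/104.3)/(2π×0.0655×16.4) = 0.07608 K/W
R_outer film = 1/(h_o·2πr_oL) = 1/(7.86×2π×0.1743×16.4) = 0.007084 K/W
R_total = 0.08317 K/W
Q = ΔT/R_total = 351/0.08317

Q ≈ 4220 W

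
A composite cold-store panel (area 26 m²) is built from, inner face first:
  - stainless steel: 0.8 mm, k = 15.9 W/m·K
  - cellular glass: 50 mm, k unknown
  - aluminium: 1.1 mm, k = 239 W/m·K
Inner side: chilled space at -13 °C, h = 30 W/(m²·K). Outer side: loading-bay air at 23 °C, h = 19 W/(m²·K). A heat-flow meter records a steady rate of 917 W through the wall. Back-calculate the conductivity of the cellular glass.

Treating each layer as a thermal resistance in series:
R_inner film = 1/(h_i·A) = 1/(30×26) = 0.001282 K/W
R_stainless steel = L/(kA) = 0.0008/(15.9×26) = 1.935×10^-6 K/W
R_aluminium = L/(kA) = 0.0011/(239×26) = 1.77×10^-7 K/W
R_outer film = 1/(h_o·A) = 1/(19×26) = 0.002024 K/W
Sum of known resistances R_other = 0.003308 K/W
Total R = ΔT/Q = 36/917 = 0.03926 K/W
R_cellular glass = R_total − R_other = 0.03595 K/W
k = L/(R·A) = 0.05/(0.03595×26)

k ≈ 0.0535 W/(m·K)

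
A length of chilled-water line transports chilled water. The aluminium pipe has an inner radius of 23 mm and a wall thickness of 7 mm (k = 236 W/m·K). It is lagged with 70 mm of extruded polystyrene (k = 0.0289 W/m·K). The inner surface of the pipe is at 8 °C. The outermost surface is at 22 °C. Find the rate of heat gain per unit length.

q′ ≈ 2.11 W/m

Treating each annulus and film as a series resistance:
R_aluminium pipe wall = ln(30/23)/(2π×236×1) = 1.792×10^-4 K/W
R_extruded polystyrene = ln(100/30)/(2π×0.0289×1) = 6.63 K/W
R_total = 6.631 K/W
Q = ΔT/R_total = 14/6.631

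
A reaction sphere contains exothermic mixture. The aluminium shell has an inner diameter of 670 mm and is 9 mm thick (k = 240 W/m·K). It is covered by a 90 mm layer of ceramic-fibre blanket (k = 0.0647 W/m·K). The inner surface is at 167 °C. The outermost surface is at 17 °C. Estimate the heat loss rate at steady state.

Radial (spherical) resistances in series:
R_aluminium shell = (1/0.335 − 1/0.344)/(4π×240) = 2.59×10^-5 K/W
R_ceramic-fibre blanket = (1/0.344 − 1/0.434)/(4π×0.0647) = 0.7414 K/W
R_total = 0.7415 K/W
Q = ΔT/R_total = 150/0.7415

Q ≈ 202 W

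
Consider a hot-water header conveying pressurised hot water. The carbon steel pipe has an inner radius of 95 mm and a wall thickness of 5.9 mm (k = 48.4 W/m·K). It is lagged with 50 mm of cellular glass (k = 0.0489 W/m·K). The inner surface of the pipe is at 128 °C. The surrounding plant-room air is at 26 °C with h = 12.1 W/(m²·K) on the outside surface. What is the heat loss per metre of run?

Cylindrical conduction, so R = ln(r₂/r₁)/(2πkL) per layer, in series:
R_carbon steel pipe wall = ln(100.9/95)/(2π×48.4×1) = 1.981×10^-4 K/W
R_cellular glass = ln(150.9/100.9)/(2π×0.0489×1) = 1.31 K/W
R_outer film = 1/(h_o·2πr_oL) = 1/(12.1×2π×0.1509×1) = 0.08717 K/W
R_total = 1.397 K/W
Q = ΔT/R_total = 102/1.397

q′ ≈ 73 W/m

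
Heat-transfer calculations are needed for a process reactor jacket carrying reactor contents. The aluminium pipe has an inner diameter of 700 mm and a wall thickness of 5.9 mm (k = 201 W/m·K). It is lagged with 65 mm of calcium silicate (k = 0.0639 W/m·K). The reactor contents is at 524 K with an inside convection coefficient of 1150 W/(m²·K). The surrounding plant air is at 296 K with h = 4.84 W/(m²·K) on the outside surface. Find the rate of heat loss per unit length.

Per-layer cylindrical resistances, series-summed:
R_inner film = 1/(h_i·2πr₁L) = 1/(1150×2π×0.35×1) = 3.954×10^-4 K/W
R_aluminium pipe wall = ln(355.9/350)/(2π×201×1) = 1.324×10^-5 K/W
R_calcium silicate = ln(420.9/355.9)/(2π×0.0639×1) = 0.4178 K/W
R_outer film = 1/(h_o·2πr_oL) = 1/(4.84×2π×0.4209×1) = 0.07813 K/W
R_total = 0.4963 K/W
Q = ΔT/R_total = 228/0.4963

q′ ≈ 459 W/m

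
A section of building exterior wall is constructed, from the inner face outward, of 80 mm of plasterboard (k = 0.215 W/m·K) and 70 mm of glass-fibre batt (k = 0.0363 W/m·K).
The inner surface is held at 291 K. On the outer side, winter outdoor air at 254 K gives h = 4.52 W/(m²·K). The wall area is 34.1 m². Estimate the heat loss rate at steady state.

Treating each layer as a thermal resistance in series:
R_plasterboard = L/(kA) = 0.08/(0.215×34.1) = 0.01091 K/W
R_glass-fibre batt = L/(kA) = 0.07/(0.0363×34.1) = 0.05655 K/W
R_outer film = 1/(h_o·A) = 1/(4.52×34.1) = 0.006488 K/W
R_total = 0.07395 K/W
Q = ΔT / R_total = 37 / 0.07395

Q ≈ 500 W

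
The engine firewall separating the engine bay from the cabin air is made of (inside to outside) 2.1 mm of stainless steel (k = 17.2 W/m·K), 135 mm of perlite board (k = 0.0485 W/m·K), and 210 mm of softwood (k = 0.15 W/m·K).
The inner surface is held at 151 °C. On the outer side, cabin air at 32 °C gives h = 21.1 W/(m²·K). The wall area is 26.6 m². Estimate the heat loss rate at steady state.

Q ≈ 748 W

Model the wall as resistances in series:
R_stainless steel = L/(kA) = 0.0021/(17.2×26.6) = 4.59×10^-6 K/W
R_perlite board = L/(kA) = 0.135/(0.0485×26.6) = 0.1046 K/W
R_softwood = L/(kA) = 0.21/(0.15×26.6) = 0.05263 K/W
R_outer film = 1/(h_o·A) = 1/(21.1×26.6) = 0.001782 K/W
R_total = 0.1591 K/W
Q = ΔT / R_total = 119 / 0.1591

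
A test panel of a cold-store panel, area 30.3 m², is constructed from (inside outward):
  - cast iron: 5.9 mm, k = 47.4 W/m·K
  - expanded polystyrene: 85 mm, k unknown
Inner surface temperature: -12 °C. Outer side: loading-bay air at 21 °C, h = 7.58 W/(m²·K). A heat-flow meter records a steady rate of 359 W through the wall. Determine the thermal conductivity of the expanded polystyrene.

k ≈ 0.032 W/(m·K)

Treating each layer as a thermal resistance in series:
R_cast iron = L/(kA) = 0.0059/(47.4×30.3) = 4.108×10^-6 K/W
R_outer film = 1/(h_o·A) = 1/(7.58×30.3) = 0.004354 K/W
Sum of known resistances R_other = 0.004358 K/W
Total R = ΔT/Q = 33/359 = 0.09192 K/W
R_expanded polystyrene = R_total − R_other = 0.08756 K/W
k = L/(R·A) = 0.085/(0.08756×30.3)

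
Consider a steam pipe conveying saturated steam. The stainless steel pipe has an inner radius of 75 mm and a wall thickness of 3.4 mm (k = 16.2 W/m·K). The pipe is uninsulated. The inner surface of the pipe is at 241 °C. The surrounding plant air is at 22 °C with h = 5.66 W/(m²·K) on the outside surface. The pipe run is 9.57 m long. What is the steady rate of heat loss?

Q ≈ 5840 W

Per-layer cylindrical resistances, series-summed:
R_stainless steel pipe wall = ln(78.4/75)/(2π×16.2×9.57) = 4.551×10^-5 K/W
R_outer film = 1/(h_o·2πr_oL) = 1/(5.66×2π×0.0784×9.57) = 0.03748 K/W
R_total = 0.03752 K/W
Q = ΔT/R_total = 219/0.03752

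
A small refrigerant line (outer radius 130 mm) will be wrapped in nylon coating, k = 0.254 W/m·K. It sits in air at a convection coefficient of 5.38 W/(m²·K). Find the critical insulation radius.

For a cylinder r_cr = k/h = 0.254/5.38
r_cr = 47.2 mm; since the bare radius (130 mm) is above r_cr, any added insulation will reduce heat loss.

r_cr ≈ 47.2 mm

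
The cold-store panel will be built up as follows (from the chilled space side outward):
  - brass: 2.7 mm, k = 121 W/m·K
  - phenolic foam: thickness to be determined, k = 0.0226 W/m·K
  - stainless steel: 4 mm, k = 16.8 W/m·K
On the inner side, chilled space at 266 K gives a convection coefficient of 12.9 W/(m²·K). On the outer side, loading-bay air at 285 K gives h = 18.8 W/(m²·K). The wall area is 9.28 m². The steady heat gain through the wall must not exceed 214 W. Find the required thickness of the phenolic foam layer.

Series thermal resistances:
R_inner film = 1/(h_i·A) = 1/(12.9×9.28) = 0.008353 K/W
R_brass = L/(kA) = 0.0027/(121×9.28) = 2.405×10^-6 K/W
R_stainless steel = L/(kA) = 0.004/(16.8×9.28) = 2.566×10^-5 K/W
R_outer film = 1/(h_o·A) = 1/(18.8×9.28) = 0.005732 K/W
Sum of the known resistances R_other = 0.01411 K/W
Required total resistance R_tot = ΔT/Q_allow = 19/214 = 0.08879 K/W
R_phenolic foam = R_tot − R_other = 0.07467 K/W
L = R·k·A = 0.07467×0.0226×9.28

L ≈ 15.7 mm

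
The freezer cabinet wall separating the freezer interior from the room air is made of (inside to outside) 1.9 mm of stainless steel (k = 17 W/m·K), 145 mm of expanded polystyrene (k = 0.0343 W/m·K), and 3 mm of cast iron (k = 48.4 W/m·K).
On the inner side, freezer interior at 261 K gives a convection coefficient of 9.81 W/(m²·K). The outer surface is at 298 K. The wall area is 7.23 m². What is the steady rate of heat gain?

Q ≈ 61.8 W

Using the resistance-network approach (series):
R_inner film = 1/(h_i·A) = 1/(9.81×7.23) = 0.0141 K/W
R_stainless steel = L/(kA) = 0.0019/(17×7.23) = 1.546×10^-5 K/W
R_expanded polystyrene = L/(kA) = 0.145/(0.0343×7.23) = 0.5847 K/W
R_cast iron = L/(kA) = 0.003/(48.4×7.23) = 8.573×10^-6 K/W
R_total = 0.5988 K/W
Q = ΔT / R_total = 37 / 0.5988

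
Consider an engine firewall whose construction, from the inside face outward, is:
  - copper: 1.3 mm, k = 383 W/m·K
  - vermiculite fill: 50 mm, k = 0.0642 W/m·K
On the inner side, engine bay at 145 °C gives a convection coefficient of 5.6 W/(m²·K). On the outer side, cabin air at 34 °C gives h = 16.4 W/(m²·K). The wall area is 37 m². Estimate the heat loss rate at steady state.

Q ≈ 4030 W

Series thermal resistances:
R_inner film = 1/(h_i·A) = 1/(5.6×37) = 0.004826 K/W
R_copper = L/(kA) = 0.0013/(383×37) = 9.174×10^-8 K/W
R_vermiculite fill = L/(kA) = 0.05/(0.0642×37) = 0.02105 K/W
R_outer film = 1/(h_o·A) = 1/(16.4×37) = 0.001648 K/W
R_total = 0.02752 K/W
Q = ΔT / R_total = 111 / 0.02752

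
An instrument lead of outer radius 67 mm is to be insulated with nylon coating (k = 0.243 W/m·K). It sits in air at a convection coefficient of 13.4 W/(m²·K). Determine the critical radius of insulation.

For a cylinder r_cr = k/h = 0.243/13.4
r_cr = 18.1 mm; since the bare radius (67 mm) is above r_cr, any added insulation will reduce heat loss.

r_cr ≈ 18.1 mm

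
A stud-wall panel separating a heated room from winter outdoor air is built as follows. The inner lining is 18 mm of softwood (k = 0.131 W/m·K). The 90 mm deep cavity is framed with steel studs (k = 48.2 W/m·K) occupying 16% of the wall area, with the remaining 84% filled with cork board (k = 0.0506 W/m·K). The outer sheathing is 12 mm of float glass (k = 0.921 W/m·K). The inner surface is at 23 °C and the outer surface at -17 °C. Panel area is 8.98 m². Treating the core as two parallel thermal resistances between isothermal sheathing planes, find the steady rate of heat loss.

Sheathing layers in series; stud and cavity paths in parallel between them.
R_inner = 0.018/(0.131×8.98) = 0.0153 K/W
R_stud  = 0.09/(48.2×0.16×8.98) = 0.0013 K/W
R_cav   = 0.09/(0.0506×0.84×8.98) = 0.2358 K/W
1/R_core = 1/R_stud + 1/R_cav → R_core = 0.001292 K/W
R_outer = 0.012/(0.921×8.98) = 0.001451 K/W
R_total = 0.01804 K/W
Q = ΔT/R_total = 40/0.01804

Q ≈ 2220 W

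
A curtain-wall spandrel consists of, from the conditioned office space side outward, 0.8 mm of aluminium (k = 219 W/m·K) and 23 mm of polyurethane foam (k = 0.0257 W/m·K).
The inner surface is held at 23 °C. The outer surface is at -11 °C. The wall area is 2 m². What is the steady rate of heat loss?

Q ≈ 76 W

Treating each layer as a thermal resistance in series:
R_aluminium = L/(kA) = 0.0008/(219×2) = 1.826×10^-6 K/W
R_polyurethane foam = L/(kA) = 0.023/(0.0257×2) = 0.4475 K/W
R_total = 0.4475 K/W
Q = ΔT / R_total = 34 / 0.4475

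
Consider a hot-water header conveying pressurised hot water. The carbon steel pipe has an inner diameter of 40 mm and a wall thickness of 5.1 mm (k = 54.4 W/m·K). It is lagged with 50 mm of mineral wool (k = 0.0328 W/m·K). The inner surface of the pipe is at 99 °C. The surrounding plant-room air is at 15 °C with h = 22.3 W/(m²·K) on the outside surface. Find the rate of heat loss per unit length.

Treating each annulus and film as a series resistance:
R_carbon steel pipe wall = ln(25.1/20)/(2π×54.4×1) = 6.645×10^-4 K/W
R_mineral wool = ln(75.1/25.1)/(2π×0.0328×1) = 5.318 K/W
R_outer film = 1/(h_o·2πr_oL) = 1/(22.3×2π×0.0751×1) = 0.09503 K/W
R_total = 5.414 K/W
Q = ΔT/R_total = 84/5.414

q′ ≈ 15.5 W/m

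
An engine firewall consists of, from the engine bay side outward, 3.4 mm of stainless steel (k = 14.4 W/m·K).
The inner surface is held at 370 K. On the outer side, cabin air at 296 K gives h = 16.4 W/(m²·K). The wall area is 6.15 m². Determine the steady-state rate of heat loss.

Q ≈ 7430 W

Model the wall as resistances in series:
R_stainless steel = L/(kA) = 0.0034/(14.4×6.15) = 3.839×10^-5 K/W
R_outer film = 1/(h_o·A) = 1/(16.4×6.15) = 0.009915 K/W
R_total = 0.009953 K/W
Q = ΔT / R_total = 74 / 0.009953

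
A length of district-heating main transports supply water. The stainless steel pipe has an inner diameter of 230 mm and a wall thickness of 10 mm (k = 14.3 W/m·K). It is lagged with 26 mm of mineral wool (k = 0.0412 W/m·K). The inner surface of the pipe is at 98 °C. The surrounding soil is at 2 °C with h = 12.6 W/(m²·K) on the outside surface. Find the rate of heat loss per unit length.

For a radial system each layer contributes R = ln(r_out/r_in)/(2πkL); films add R = 1/(hA).
R_stainless steel pipe wall = ln(125/115)/(2π×14.3×1) = 9.28×10^-4 K/W
R_mineral wool = ln(151/125)/(2π×0.0412×1) = 0.73 K/W
R_outer film = 1/(h_o·2πr_oL) = 1/(12.6×2π×0.151×1) = 0.08365 K/W
R_total = 0.8146 K/W
Q = ΔT/R_total = 96/0.8146

q′ ≈ 118 W/m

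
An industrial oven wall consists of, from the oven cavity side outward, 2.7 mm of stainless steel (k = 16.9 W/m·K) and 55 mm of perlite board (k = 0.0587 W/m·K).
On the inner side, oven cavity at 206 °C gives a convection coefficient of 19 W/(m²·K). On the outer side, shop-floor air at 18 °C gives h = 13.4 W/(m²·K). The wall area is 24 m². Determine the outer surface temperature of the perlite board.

T ≈ 31.2 °C

Series thermal resistances:
R_inner film = 1/(h_i·A) = 1/(19×24) = 0.002193 K/W
R_stainless steel = L/(kA) = 0.0027/(16.9×24) = 6.657×10^-6 K/W
R_perlite board = L/(kA) = 0.055/(0.0587×24) = 0.03904 K/W
R_outer film = 1/(h_o·A) = 1/(13.4×24) = 0.003109 K/W
R_total = 0.04435 K/W;  Q = ΔT/R_total = 188/0.04435 = 4239 W
T_interface = T_inner − Q·ΣR(inner→interface) = 206 − 4240×0.04124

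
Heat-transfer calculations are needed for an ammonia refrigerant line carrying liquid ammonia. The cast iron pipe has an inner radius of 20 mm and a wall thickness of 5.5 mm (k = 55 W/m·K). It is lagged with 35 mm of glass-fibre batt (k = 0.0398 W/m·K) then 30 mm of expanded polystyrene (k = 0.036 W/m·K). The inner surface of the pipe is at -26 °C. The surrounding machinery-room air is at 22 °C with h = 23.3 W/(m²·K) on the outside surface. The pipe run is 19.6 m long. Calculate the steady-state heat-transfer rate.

Q ≈ 177 W

For a radial system each layer contributes R = ln(r_out/r_in)/(2πkL); films add R = 1/(hA).
R_cast iron pipe wall = ln(25.5/20)/(2π×55×19.6) = 3.587×10^-5 K/W
R_glass-fibre batt = ln(60.5/25.5)/(2π×0.0398×19.6) = 0.1763 K/W
R_expanded polystyrene = ln(90.5/60.5)/(2π×0.036×19.6) = 0.09083 K/W
R_outer film = 1/(h_o·2πr_oL) = 1/(23.3×2π×0.0905×19.6) = 0.003851 K/W
R_total = 0.271 K/W
Q = ΔT/R_total = 48/0.271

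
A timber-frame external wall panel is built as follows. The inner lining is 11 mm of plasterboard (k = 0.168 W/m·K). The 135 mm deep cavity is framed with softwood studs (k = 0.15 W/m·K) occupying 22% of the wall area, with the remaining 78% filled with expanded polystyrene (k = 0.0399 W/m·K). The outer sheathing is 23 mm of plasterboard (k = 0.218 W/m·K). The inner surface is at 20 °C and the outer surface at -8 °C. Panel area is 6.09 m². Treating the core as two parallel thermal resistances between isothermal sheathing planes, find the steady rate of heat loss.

Q ≈ 74.9 W

Sheathing layers in series; stud and cavity paths in parallel between them.
R_inner = 0.011/(0.168×6.09) = 0.01075 K/W
R_stud  = 0.135/(0.15×0.22×6.09) = 0.6717 K/W
R_cav   = 0.135/(0.0399×0.78×6.09) = 0.7123 K/W
1/R_core = 1/R_stud + 1/R_cav → R_core = 0.3457 K/W
R_outer = 0.023/(0.218×6.09) = 0.01732 K/W
R_total = 0.3738 K/W
Q = ΔT/R_total = 28/0.3738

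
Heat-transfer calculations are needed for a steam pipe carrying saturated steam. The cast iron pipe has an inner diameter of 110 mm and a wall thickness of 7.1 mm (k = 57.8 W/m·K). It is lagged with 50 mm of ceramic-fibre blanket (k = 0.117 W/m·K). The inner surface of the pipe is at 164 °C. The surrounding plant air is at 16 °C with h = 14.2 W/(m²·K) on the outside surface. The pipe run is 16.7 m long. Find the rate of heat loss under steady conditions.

Q ≈ 2730 W

For a radial system each layer contributes R = ln(r_out/r_in)/(2πkL); films add R = 1/(hA).
R_cast iron pipe wall = ln(62.1/55)/(2π×57.8×16.7) = 2.002×10^-5 K/W
R_ceramic-fibre blanket = ln(112.1/62.1)/(2π×0.117×16.7) = 0.04811 K/W
R_outer film = 1/(h_o·2πr_oL) = 1/(14.2×2π×0.1121×16.7) = 0.005987 K/W
R_total = 0.05412 K/W
Q = ΔT/R_total = 148/0.05412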